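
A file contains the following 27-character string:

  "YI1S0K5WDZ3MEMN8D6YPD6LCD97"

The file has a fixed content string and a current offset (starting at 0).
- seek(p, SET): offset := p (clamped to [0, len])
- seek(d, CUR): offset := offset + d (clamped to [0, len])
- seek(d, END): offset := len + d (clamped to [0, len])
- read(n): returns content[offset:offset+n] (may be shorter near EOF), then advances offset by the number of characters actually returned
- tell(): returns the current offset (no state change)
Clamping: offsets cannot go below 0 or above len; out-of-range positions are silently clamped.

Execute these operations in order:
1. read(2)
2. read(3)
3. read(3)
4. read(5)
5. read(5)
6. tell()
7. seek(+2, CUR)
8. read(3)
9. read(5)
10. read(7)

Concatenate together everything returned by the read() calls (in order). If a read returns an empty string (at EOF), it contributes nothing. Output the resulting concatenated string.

Answer: YI1S0K5WDZ3MEMN8D6D6LCD97

Derivation:
After 1 (read(2)): returned 'YI', offset=2
After 2 (read(3)): returned '1S0', offset=5
After 3 (read(3)): returned 'K5W', offset=8
After 4 (read(5)): returned 'DZ3ME', offset=13
After 5 (read(5)): returned 'MN8D6', offset=18
After 6 (tell()): offset=18
After 7 (seek(+2, CUR)): offset=20
After 8 (read(3)): returned 'D6L', offset=23
After 9 (read(5)): returned 'CD97', offset=27
After 10 (read(7)): returned '', offset=27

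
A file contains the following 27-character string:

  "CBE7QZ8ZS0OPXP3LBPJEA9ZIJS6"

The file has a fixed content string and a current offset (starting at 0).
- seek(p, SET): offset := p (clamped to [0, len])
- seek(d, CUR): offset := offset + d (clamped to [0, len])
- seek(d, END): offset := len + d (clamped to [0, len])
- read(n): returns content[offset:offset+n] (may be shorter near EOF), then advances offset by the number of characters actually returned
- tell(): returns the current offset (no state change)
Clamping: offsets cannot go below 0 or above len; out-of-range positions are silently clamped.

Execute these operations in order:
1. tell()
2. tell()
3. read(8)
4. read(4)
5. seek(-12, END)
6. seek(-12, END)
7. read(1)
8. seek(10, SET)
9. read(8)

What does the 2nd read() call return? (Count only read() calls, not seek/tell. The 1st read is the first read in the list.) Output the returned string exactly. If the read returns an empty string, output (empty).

After 1 (tell()): offset=0
After 2 (tell()): offset=0
After 3 (read(8)): returned 'CBE7QZ8Z', offset=8
After 4 (read(4)): returned 'S0OP', offset=12
After 5 (seek(-12, END)): offset=15
After 6 (seek(-12, END)): offset=15
After 7 (read(1)): returned 'L', offset=16
After 8 (seek(10, SET)): offset=10
After 9 (read(8)): returned 'OPXP3LBP', offset=18

Answer: S0OP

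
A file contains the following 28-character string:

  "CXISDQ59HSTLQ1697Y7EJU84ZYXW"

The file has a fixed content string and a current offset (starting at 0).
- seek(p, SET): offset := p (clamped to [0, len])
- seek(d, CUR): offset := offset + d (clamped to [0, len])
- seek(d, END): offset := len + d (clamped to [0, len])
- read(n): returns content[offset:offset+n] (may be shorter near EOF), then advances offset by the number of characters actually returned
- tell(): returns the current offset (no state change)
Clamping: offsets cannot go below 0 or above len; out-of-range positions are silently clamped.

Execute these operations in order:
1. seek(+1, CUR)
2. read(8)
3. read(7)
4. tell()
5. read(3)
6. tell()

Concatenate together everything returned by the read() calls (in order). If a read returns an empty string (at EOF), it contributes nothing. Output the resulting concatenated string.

Answer: XISDQ59HSTLQ1697Y7

Derivation:
After 1 (seek(+1, CUR)): offset=1
After 2 (read(8)): returned 'XISDQ59H', offset=9
After 3 (read(7)): returned 'STLQ169', offset=16
After 4 (tell()): offset=16
After 5 (read(3)): returned '7Y7', offset=19
After 6 (tell()): offset=19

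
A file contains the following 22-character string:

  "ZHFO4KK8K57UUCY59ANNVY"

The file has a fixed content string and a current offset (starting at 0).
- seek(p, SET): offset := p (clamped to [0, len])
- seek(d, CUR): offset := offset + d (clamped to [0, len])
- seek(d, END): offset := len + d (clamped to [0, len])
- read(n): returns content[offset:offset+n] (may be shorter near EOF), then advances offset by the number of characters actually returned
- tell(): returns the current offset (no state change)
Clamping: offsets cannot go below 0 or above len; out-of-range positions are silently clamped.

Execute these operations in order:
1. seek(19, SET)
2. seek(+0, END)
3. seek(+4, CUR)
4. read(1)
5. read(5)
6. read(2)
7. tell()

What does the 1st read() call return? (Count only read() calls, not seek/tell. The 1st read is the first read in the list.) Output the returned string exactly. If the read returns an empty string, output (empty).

Answer: (empty)

Derivation:
After 1 (seek(19, SET)): offset=19
After 2 (seek(+0, END)): offset=22
After 3 (seek(+4, CUR)): offset=22
After 4 (read(1)): returned '', offset=22
After 5 (read(5)): returned '', offset=22
After 6 (read(2)): returned '', offset=22
After 7 (tell()): offset=22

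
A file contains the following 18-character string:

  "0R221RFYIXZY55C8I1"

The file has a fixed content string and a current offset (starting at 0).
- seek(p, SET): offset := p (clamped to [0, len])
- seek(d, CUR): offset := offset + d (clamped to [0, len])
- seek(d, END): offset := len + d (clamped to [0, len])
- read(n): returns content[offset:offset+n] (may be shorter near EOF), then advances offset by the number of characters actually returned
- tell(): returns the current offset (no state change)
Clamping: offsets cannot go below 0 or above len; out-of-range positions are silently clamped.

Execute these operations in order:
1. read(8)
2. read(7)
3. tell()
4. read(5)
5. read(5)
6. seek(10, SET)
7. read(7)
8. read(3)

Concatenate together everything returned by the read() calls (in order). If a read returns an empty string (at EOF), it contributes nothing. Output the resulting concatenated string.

Answer: 0R221RFYIXZY55C8I1ZY55C8I1

Derivation:
After 1 (read(8)): returned '0R221RFY', offset=8
After 2 (read(7)): returned 'IXZY55C', offset=15
After 3 (tell()): offset=15
After 4 (read(5)): returned '8I1', offset=18
After 5 (read(5)): returned '', offset=18
After 6 (seek(10, SET)): offset=10
After 7 (read(7)): returned 'ZY55C8I', offset=17
After 8 (read(3)): returned '1', offset=18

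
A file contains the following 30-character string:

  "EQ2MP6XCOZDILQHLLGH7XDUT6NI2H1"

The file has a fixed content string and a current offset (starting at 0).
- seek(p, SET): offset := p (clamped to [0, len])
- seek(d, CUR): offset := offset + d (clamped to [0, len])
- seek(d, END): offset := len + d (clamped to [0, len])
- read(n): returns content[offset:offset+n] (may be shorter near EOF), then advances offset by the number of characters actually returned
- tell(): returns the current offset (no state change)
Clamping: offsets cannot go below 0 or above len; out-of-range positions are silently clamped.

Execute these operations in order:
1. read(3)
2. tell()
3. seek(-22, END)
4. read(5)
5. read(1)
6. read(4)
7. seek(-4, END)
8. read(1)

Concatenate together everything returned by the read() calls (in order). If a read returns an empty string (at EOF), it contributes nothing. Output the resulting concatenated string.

Answer: EQ2OZDILQHLLGI

Derivation:
After 1 (read(3)): returned 'EQ2', offset=3
After 2 (tell()): offset=3
After 3 (seek(-22, END)): offset=8
After 4 (read(5)): returned 'OZDIL', offset=13
After 5 (read(1)): returned 'Q', offset=14
After 6 (read(4)): returned 'HLLG', offset=18
After 7 (seek(-4, END)): offset=26
After 8 (read(1)): returned 'I', offset=27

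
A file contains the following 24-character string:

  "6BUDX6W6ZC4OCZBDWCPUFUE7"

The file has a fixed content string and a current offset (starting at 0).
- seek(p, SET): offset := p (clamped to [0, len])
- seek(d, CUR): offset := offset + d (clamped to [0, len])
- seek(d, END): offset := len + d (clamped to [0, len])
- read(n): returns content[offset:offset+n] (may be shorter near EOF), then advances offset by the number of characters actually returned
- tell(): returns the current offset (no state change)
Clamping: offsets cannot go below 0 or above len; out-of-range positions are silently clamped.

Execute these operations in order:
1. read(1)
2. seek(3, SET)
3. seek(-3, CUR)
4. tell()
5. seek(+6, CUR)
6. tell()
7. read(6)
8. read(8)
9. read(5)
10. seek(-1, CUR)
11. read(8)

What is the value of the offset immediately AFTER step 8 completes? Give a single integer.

Answer: 20

Derivation:
After 1 (read(1)): returned '6', offset=1
After 2 (seek(3, SET)): offset=3
After 3 (seek(-3, CUR)): offset=0
After 4 (tell()): offset=0
After 5 (seek(+6, CUR)): offset=6
After 6 (tell()): offset=6
After 7 (read(6)): returned 'W6ZC4O', offset=12
After 8 (read(8)): returned 'CZBDWCPU', offset=20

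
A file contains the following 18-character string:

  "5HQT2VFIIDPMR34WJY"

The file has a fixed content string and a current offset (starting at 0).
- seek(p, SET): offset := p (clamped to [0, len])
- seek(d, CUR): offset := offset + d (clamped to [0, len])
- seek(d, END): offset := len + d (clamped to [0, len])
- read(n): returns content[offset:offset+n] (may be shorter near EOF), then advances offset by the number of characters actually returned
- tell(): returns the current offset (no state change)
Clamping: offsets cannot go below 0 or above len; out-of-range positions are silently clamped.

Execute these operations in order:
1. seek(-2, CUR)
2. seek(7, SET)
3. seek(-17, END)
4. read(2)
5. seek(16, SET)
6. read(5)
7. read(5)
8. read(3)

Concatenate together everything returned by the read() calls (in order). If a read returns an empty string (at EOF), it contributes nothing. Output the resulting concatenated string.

After 1 (seek(-2, CUR)): offset=0
After 2 (seek(7, SET)): offset=7
After 3 (seek(-17, END)): offset=1
After 4 (read(2)): returned 'HQ', offset=3
After 5 (seek(16, SET)): offset=16
After 6 (read(5)): returned 'JY', offset=18
After 7 (read(5)): returned '', offset=18
After 8 (read(3)): returned '', offset=18

Answer: HQJY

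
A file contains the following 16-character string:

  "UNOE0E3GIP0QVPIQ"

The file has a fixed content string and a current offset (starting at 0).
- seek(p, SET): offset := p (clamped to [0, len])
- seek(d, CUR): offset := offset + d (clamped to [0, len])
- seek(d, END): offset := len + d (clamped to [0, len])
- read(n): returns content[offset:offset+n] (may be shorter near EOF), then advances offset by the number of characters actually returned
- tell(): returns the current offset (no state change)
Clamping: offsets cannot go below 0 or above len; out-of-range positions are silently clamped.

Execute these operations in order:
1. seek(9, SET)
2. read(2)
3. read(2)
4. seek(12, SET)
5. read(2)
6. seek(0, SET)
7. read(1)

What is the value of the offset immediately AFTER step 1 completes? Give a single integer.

Answer: 9

Derivation:
After 1 (seek(9, SET)): offset=9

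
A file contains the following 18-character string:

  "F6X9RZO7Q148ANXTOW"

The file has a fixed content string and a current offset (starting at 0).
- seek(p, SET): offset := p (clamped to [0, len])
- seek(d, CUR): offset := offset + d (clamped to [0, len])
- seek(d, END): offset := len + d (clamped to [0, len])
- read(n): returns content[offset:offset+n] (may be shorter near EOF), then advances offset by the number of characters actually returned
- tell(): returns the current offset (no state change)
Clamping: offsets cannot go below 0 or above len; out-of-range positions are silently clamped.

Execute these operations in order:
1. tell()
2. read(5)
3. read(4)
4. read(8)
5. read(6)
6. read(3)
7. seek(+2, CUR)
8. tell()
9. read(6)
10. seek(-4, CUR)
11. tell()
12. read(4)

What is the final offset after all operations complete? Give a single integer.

After 1 (tell()): offset=0
After 2 (read(5)): returned 'F6X9R', offset=5
After 3 (read(4)): returned 'ZO7Q', offset=9
After 4 (read(8)): returned '148ANXTO', offset=17
After 5 (read(6)): returned 'W', offset=18
After 6 (read(3)): returned '', offset=18
After 7 (seek(+2, CUR)): offset=18
After 8 (tell()): offset=18
After 9 (read(6)): returned '', offset=18
After 10 (seek(-4, CUR)): offset=14
After 11 (tell()): offset=14
After 12 (read(4)): returned 'XTOW', offset=18

Answer: 18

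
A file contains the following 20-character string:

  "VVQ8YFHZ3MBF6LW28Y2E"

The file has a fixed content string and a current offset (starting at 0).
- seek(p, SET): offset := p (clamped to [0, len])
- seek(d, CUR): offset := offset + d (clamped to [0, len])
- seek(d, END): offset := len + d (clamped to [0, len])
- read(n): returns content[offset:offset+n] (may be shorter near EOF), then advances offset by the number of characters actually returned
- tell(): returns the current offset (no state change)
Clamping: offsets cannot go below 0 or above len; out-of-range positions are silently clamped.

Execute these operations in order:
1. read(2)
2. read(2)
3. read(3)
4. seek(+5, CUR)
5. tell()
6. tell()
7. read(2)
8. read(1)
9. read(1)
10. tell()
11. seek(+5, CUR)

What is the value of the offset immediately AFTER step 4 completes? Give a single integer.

After 1 (read(2)): returned 'VV', offset=2
After 2 (read(2)): returned 'Q8', offset=4
After 3 (read(3)): returned 'YFH', offset=7
After 4 (seek(+5, CUR)): offset=12

Answer: 12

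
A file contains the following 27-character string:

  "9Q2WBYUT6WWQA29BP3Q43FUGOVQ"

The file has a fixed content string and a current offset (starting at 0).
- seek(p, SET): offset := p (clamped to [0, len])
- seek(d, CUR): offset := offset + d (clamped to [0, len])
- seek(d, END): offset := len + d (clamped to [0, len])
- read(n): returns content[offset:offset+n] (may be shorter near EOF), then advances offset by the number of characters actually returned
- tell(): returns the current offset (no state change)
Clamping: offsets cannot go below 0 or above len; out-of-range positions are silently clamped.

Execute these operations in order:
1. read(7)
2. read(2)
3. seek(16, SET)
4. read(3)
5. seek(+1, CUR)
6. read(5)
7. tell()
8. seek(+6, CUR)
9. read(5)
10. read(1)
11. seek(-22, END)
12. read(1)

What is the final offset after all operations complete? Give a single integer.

After 1 (read(7)): returned '9Q2WBYU', offset=7
After 2 (read(2)): returned 'T6', offset=9
After 3 (seek(16, SET)): offset=16
After 4 (read(3)): returned 'P3Q', offset=19
After 5 (seek(+1, CUR)): offset=20
After 6 (read(5)): returned '3FUGO', offset=25
After 7 (tell()): offset=25
After 8 (seek(+6, CUR)): offset=27
After 9 (read(5)): returned '', offset=27
After 10 (read(1)): returned '', offset=27
After 11 (seek(-22, END)): offset=5
After 12 (read(1)): returned 'Y', offset=6

Answer: 6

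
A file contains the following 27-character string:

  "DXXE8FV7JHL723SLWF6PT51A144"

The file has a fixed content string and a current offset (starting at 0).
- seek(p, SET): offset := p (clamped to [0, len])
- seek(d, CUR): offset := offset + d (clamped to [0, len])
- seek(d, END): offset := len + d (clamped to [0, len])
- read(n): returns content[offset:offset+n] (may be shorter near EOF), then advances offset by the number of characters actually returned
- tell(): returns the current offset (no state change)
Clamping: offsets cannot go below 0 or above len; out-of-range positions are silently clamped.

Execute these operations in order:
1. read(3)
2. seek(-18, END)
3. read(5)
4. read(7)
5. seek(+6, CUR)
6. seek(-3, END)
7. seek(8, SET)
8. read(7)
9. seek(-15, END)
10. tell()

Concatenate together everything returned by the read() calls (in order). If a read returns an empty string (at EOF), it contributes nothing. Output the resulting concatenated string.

After 1 (read(3)): returned 'DXX', offset=3
After 2 (seek(-18, END)): offset=9
After 3 (read(5)): returned 'HL723', offset=14
After 4 (read(7)): returned 'SLWF6PT', offset=21
After 5 (seek(+6, CUR)): offset=27
After 6 (seek(-3, END)): offset=24
After 7 (seek(8, SET)): offset=8
After 8 (read(7)): returned 'JHL723S', offset=15
After 9 (seek(-15, END)): offset=12
After 10 (tell()): offset=12

Answer: DXXHL723SLWF6PTJHL723S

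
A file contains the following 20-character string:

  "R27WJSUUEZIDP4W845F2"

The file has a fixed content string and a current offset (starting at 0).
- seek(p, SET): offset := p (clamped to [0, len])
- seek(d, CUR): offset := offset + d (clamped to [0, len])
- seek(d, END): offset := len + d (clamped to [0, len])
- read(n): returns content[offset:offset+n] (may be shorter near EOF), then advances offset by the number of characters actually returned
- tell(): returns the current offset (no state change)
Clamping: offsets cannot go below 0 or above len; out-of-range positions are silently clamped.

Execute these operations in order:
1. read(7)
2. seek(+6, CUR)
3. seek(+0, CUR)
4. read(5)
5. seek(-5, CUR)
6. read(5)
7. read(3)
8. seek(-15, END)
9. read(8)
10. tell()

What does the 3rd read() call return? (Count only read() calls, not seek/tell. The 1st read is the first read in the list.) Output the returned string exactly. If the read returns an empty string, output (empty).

After 1 (read(7)): returned 'R27WJSU', offset=7
After 2 (seek(+6, CUR)): offset=13
After 3 (seek(+0, CUR)): offset=13
After 4 (read(5)): returned '4W845', offset=18
After 5 (seek(-5, CUR)): offset=13
After 6 (read(5)): returned '4W845', offset=18
After 7 (read(3)): returned 'F2', offset=20
After 8 (seek(-15, END)): offset=5
After 9 (read(8)): returned 'SUUEZIDP', offset=13
After 10 (tell()): offset=13

Answer: 4W845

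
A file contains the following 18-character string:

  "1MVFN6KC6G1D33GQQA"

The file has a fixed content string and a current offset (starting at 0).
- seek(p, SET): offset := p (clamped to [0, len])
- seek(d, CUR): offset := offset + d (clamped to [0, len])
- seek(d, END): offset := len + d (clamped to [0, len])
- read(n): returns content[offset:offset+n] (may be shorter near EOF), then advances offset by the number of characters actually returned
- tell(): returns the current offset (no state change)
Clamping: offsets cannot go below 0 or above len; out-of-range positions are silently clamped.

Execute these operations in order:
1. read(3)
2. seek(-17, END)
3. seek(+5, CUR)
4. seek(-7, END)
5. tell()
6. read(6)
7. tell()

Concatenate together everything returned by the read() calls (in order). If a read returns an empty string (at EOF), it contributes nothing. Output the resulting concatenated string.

After 1 (read(3)): returned '1MV', offset=3
After 2 (seek(-17, END)): offset=1
After 3 (seek(+5, CUR)): offset=6
After 4 (seek(-7, END)): offset=11
After 5 (tell()): offset=11
After 6 (read(6)): returned 'D33GQQ', offset=17
After 7 (tell()): offset=17

Answer: 1MVD33GQQ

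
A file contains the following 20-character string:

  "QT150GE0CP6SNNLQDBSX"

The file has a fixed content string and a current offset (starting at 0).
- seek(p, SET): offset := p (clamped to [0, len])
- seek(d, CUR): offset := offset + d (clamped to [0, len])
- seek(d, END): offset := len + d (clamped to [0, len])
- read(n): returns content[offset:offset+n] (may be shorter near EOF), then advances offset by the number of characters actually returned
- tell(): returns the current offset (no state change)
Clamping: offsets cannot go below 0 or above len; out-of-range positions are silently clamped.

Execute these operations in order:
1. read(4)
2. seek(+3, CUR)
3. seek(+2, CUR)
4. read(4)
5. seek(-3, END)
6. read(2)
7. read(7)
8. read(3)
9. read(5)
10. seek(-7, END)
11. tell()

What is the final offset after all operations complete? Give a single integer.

After 1 (read(4)): returned 'QT15', offset=4
After 2 (seek(+3, CUR)): offset=7
After 3 (seek(+2, CUR)): offset=9
After 4 (read(4)): returned 'P6SN', offset=13
After 5 (seek(-3, END)): offset=17
After 6 (read(2)): returned 'BS', offset=19
After 7 (read(7)): returned 'X', offset=20
After 8 (read(3)): returned '', offset=20
After 9 (read(5)): returned '', offset=20
After 10 (seek(-7, END)): offset=13
After 11 (tell()): offset=13

Answer: 13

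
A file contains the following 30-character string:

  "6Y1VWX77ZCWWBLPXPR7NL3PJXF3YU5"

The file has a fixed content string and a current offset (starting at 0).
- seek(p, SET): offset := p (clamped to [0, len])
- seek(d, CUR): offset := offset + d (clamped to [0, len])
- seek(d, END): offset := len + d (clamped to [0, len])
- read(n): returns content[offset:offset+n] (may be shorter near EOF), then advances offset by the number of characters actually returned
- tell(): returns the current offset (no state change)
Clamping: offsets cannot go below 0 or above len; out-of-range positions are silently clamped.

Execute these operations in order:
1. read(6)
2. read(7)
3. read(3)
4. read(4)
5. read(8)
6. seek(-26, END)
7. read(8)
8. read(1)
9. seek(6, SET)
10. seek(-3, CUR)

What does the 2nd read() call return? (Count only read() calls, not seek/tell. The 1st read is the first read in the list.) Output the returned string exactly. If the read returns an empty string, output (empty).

Answer: 77ZCWWB

Derivation:
After 1 (read(6)): returned '6Y1VWX', offset=6
After 2 (read(7)): returned '77ZCWWB', offset=13
After 3 (read(3)): returned 'LPX', offset=16
After 4 (read(4)): returned 'PR7N', offset=20
After 5 (read(8)): returned 'L3PJXF3Y', offset=28
After 6 (seek(-26, END)): offset=4
After 7 (read(8)): returned 'WX77ZCWW', offset=12
After 8 (read(1)): returned 'B', offset=13
After 9 (seek(6, SET)): offset=6
After 10 (seek(-3, CUR)): offset=3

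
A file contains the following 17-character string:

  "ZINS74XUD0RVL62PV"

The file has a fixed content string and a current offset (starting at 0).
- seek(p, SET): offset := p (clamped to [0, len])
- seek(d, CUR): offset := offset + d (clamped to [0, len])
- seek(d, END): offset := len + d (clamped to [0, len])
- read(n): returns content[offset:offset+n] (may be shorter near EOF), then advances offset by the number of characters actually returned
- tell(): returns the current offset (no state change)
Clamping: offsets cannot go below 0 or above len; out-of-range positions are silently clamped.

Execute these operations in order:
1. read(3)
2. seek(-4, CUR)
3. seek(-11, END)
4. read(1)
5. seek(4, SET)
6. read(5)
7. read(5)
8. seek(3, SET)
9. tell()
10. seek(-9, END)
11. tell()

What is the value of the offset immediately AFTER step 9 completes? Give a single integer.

Answer: 3

Derivation:
After 1 (read(3)): returned 'ZIN', offset=3
After 2 (seek(-4, CUR)): offset=0
After 3 (seek(-11, END)): offset=6
After 4 (read(1)): returned 'X', offset=7
After 5 (seek(4, SET)): offset=4
After 6 (read(5)): returned '74XUD', offset=9
After 7 (read(5)): returned '0RVL6', offset=14
After 8 (seek(3, SET)): offset=3
After 9 (tell()): offset=3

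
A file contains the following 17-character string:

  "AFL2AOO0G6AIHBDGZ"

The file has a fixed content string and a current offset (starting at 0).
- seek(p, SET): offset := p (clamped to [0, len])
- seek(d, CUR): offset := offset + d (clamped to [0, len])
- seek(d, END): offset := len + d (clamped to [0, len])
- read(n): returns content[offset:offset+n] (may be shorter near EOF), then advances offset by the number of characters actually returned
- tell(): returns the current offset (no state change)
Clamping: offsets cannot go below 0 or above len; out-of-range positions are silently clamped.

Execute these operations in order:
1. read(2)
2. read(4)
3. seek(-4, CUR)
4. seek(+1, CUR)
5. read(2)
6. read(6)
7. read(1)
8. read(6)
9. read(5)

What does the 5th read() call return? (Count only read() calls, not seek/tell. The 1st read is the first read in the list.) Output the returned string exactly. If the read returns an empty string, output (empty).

After 1 (read(2)): returned 'AF', offset=2
After 2 (read(4)): returned 'L2AO', offset=6
After 3 (seek(-4, CUR)): offset=2
After 4 (seek(+1, CUR)): offset=3
After 5 (read(2)): returned '2A', offset=5
After 6 (read(6)): returned 'OO0G6A', offset=11
After 7 (read(1)): returned 'I', offset=12
After 8 (read(6)): returned 'HBDGZ', offset=17
After 9 (read(5)): returned '', offset=17

Answer: I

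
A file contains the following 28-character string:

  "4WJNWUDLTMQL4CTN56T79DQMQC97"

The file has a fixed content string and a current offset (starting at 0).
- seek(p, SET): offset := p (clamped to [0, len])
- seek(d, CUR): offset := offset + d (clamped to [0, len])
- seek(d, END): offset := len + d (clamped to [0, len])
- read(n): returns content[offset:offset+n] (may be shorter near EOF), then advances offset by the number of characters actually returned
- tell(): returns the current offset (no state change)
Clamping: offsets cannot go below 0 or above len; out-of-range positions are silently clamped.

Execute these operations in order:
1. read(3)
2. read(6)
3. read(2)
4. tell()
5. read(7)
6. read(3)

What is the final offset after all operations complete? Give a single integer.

Answer: 21

Derivation:
After 1 (read(3)): returned '4WJ', offset=3
After 2 (read(6)): returned 'NWUDLT', offset=9
After 3 (read(2)): returned 'MQ', offset=11
After 4 (tell()): offset=11
After 5 (read(7)): returned 'L4CTN56', offset=18
After 6 (read(3)): returned 'T79', offset=21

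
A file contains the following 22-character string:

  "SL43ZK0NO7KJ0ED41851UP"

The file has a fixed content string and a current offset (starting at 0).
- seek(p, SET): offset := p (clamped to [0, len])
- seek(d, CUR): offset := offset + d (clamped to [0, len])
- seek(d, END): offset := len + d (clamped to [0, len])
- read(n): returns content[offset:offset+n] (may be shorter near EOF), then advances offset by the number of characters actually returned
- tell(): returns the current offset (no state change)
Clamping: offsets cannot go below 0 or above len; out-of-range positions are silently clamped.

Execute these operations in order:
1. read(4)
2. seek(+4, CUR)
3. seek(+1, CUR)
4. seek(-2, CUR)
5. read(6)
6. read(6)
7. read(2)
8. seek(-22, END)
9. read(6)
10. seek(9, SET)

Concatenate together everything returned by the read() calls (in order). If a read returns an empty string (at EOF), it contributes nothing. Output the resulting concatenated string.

Answer: SL43NO7KJ0ED41851USL43ZK

Derivation:
After 1 (read(4)): returned 'SL43', offset=4
After 2 (seek(+4, CUR)): offset=8
After 3 (seek(+1, CUR)): offset=9
After 4 (seek(-2, CUR)): offset=7
After 5 (read(6)): returned 'NO7KJ0', offset=13
After 6 (read(6)): returned 'ED4185', offset=19
After 7 (read(2)): returned '1U', offset=21
After 8 (seek(-22, END)): offset=0
After 9 (read(6)): returned 'SL43ZK', offset=6
After 10 (seek(9, SET)): offset=9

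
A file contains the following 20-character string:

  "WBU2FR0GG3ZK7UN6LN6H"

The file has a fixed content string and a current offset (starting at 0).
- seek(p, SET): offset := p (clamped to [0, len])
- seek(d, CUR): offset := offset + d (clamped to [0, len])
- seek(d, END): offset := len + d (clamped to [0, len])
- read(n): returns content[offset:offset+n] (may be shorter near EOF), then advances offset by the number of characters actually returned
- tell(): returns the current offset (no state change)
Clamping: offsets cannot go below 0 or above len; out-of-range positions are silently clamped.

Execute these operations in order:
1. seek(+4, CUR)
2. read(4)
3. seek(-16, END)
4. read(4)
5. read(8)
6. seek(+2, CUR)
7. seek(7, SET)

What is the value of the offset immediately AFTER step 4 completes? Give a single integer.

After 1 (seek(+4, CUR)): offset=4
After 2 (read(4)): returned 'FR0G', offset=8
After 3 (seek(-16, END)): offset=4
After 4 (read(4)): returned 'FR0G', offset=8

Answer: 8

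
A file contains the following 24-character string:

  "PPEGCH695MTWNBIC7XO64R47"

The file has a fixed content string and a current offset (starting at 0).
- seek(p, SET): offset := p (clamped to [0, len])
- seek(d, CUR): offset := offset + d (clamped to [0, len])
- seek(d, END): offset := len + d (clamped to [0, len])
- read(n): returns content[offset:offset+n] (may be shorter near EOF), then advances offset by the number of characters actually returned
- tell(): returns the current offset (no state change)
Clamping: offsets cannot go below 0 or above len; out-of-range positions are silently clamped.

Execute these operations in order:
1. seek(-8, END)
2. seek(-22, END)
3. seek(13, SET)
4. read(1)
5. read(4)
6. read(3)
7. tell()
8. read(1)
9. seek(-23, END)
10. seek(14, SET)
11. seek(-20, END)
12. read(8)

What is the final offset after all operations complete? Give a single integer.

Answer: 12

Derivation:
After 1 (seek(-8, END)): offset=16
After 2 (seek(-22, END)): offset=2
After 3 (seek(13, SET)): offset=13
After 4 (read(1)): returned 'B', offset=14
After 5 (read(4)): returned 'IC7X', offset=18
After 6 (read(3)): returned 'O64', offset=21
After 7 (tell()): offset=21
After 8 (read(1)): returned 'R', offset=22
After 9 (seek(-23, END)): offset=1
After 10 (seek(14, SET)): offset=14
After 11 (seek(-20, END)): offset=4
After 12 (read(8)): returned 'CH695MTW', offset=12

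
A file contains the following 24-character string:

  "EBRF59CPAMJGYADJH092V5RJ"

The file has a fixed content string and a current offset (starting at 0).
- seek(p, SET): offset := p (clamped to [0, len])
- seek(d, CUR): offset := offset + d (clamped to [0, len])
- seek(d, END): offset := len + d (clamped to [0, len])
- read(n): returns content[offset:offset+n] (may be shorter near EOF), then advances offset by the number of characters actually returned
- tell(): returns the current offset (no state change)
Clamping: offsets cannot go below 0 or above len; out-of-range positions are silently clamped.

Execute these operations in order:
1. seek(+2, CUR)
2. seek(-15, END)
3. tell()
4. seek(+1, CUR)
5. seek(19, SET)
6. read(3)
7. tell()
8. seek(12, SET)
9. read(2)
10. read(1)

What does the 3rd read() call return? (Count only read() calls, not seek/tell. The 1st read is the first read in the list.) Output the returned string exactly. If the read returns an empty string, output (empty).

After 1 (seek(+2, CUR)): offset=2
After 2 (seek(-15, END)): offset=9
After 3 (tell()): offset=9
After 4 (seek(+1, CUR)): offset=10
After 5 (seek(19, SET)): offset=19
After 6 (read(3)): returned '2V5', offset=22
After 7 (tell()): offset=22
After 8 (seek(12, SET)): offset=12
After 9 (read(2)): returned 'YA', offset=14
After 10 (read(1)): returned 'D', offset=15

Answer: D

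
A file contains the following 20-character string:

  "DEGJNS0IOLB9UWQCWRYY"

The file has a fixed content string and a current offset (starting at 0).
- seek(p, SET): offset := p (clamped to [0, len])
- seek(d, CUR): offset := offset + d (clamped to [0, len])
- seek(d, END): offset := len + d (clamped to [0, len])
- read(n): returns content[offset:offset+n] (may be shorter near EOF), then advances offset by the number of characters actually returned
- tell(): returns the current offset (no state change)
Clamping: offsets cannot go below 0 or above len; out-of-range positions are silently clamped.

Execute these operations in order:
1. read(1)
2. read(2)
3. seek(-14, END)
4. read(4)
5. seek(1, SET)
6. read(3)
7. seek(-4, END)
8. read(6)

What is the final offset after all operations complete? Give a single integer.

Answer: 20

Derivation:
After 1 (read(1)): returned 'D', offset=1
After 2 (read(2)): returned 'EG', offset=3
After 3 (seek(-14, END)): offset=6
After 4 (read(4)): returned '0IOL', offset=10
After 5 (seek(1, SET)): offset=1
After 6 (read(3)): returned 'EGJ', offset=4
After 7 (seek(-4, END)): offset=16
After 8 (read(6)): returned 'WRYY', offset=20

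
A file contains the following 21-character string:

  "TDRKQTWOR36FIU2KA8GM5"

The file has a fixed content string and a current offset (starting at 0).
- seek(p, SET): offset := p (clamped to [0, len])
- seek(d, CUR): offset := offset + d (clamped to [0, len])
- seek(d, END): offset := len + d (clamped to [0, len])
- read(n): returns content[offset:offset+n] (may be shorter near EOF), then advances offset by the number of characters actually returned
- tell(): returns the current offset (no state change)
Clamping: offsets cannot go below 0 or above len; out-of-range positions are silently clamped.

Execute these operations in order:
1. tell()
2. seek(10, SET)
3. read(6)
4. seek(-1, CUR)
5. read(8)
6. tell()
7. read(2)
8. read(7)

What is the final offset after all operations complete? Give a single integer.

Answer: 21

Derivation:
After 1 (tell()): offset=0
After 2 (seek(10, SET)): offset=10
After 3 (read(6)): returned '6FIU2K', offset=16
After 4 (seek(-1, CUR)): offset=15
After 5 (read(8)): returned 'KA8GM5', offset=21
After 6 (tell()): offset=21
After 7 (read(2)): returned '', offset=21
After 8 (read(7)): returned '', offset=21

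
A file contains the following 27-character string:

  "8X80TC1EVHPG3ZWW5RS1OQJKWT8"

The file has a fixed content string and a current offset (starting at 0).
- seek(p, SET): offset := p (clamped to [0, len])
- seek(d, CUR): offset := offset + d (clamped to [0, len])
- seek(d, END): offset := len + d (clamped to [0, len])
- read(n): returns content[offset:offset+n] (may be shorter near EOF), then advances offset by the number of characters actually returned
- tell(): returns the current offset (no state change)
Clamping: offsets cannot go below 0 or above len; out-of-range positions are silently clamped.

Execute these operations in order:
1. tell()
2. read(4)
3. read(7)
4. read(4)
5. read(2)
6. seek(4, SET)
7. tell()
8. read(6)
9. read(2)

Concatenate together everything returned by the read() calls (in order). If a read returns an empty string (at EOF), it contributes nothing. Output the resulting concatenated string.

Answer: 8X80TC1EVHPG3ZWW5TC1EVHPG

Derivation:
After 1 (tell()): offset=0
After 2 (read(4)): returned '8X80', offset=4
After 3 (read(7)): returned 'TC1EVHP', offset=11
After 4 (read(4)): returned 'G3ZW', offset=15
After 5 (read(2)): returned 'W5', offset=17
After 6 (seek(4, SET)): offset=4
After 7 (tell()): offset=4
After 8 (read(6)): returned 'TC1EVH', offset=10
After 9 (read(2)): returned 'PG', offset=12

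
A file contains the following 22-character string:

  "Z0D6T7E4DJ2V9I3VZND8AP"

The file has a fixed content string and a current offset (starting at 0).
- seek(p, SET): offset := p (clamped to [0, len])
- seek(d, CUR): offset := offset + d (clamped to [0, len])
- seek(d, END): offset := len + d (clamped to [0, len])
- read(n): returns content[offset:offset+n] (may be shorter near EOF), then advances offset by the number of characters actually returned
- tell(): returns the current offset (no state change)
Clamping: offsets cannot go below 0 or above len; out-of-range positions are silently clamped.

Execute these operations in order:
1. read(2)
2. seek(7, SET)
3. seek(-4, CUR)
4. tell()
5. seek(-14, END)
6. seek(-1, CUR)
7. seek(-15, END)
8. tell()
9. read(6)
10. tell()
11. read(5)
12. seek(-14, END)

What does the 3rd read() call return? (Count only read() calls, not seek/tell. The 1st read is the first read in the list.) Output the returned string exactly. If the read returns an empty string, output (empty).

After 1 (read(2)): returned 'Z0', offset=2
After 2 (seek(7, SET)): offset=7
After 3 (seek(-4, CUR)): offset=3
After 4 (tell()): offset=3
After 5 (seek(-14, END)): offset=8
After 6 (seek(-1, CUR)): offset=7
After 7 (seek(-15, END)): offset=7
After 8 (tell()): offset=7
After 9 (read(6)): returned '4DJ2V9', offset=13
After 10 (tell()): offset=13
After 11 (read(5)): returned 'I3VZN', offset=18
After 12 (seek(-14, END)): offset=8

Answer: I3VZN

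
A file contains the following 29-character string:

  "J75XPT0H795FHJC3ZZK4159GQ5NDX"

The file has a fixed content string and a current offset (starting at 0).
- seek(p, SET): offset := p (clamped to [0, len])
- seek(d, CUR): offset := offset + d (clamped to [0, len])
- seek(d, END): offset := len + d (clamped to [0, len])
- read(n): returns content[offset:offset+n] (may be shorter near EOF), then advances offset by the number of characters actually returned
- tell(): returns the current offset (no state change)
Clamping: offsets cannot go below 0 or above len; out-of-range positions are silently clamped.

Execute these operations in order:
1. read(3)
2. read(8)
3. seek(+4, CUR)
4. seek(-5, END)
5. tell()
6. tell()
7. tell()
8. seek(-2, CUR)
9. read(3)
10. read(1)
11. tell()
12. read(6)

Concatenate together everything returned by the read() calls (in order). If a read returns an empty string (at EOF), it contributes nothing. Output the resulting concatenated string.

Answer: J75XPT0H7959GQ5NDX

Derivation:
After 1 (read(3)): returned 'J75', offset=3
After 2 (read(8)): returned 'XPT0H795', offset=11
After 3 (seek(+4, CUR)): offset=15
After 4 (seek(-5, END)): offset=24
After 5 (tell()): offset=24
After 6 (tell()): offset=24
After 7 (tell()): offset=24
After 8 (seek(-2, CUR)): offset=22
After 9 (read(3)): returned '9GQ', offset=25
After 10 (read(1)): returned '5', offset=26
After 11 (tell()): offset=26
After 12 (read(6)): returned 'NDX', offset=29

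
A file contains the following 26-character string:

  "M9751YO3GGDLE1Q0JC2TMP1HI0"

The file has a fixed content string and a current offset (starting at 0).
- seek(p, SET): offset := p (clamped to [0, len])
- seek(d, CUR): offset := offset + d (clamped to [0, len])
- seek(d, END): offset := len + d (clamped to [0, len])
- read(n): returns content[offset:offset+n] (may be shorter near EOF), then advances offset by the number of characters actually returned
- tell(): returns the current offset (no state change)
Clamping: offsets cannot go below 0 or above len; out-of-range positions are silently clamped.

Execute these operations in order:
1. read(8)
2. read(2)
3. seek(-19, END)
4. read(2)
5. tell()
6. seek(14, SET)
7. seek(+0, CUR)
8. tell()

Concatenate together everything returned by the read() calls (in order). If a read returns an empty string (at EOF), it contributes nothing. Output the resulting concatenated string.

Answer: M9751YO3GG3G

Derivation:
After 1 (read(8)): returned 'M9751YO3', offset=8
After 2 (read(2)): returned 'GG', offset=10
After 3 (seek(-19, END)): offset=7
After 4 (read(2)): returned '3G', offset=9
After 5 (tell()): offset=9
After 6 (seek(14, SET)): offset=14
After 7 (seek(+0, CUR)): offset=14
After 8 (tell()): offset=14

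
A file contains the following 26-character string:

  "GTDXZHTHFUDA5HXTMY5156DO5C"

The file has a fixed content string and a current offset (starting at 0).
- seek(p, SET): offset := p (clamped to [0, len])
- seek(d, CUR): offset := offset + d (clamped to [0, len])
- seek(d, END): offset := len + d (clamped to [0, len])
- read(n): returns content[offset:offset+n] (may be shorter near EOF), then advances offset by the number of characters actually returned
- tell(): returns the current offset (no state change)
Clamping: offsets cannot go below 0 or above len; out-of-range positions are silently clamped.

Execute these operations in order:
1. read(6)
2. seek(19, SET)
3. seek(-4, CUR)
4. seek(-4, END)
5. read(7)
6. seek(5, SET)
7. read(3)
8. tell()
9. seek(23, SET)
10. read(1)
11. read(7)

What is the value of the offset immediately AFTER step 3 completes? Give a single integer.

Answer: 15

Derivation:
After 1 (read(6)): returned 'GTDXZH', offset=6
After 2 (seek(19, SET)): offset=19
After 3 (seek(-4, CUR)): offset=15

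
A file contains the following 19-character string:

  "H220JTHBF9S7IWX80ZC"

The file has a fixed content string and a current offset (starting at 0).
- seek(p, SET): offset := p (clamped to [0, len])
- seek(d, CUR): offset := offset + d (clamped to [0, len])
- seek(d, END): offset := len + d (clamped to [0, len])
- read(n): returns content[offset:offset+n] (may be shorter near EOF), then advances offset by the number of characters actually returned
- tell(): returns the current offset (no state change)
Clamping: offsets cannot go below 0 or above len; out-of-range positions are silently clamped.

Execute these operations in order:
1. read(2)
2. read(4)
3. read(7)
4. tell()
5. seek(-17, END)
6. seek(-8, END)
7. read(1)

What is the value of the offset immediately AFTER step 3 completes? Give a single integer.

Answer: 13

Derivation:
After 1 (read(2)): returned 'H2', offset=2
After 2 (read(4)): returned '20JT', offset=6
After 3 (read(7)): returned 'HBF9S7I', offset=13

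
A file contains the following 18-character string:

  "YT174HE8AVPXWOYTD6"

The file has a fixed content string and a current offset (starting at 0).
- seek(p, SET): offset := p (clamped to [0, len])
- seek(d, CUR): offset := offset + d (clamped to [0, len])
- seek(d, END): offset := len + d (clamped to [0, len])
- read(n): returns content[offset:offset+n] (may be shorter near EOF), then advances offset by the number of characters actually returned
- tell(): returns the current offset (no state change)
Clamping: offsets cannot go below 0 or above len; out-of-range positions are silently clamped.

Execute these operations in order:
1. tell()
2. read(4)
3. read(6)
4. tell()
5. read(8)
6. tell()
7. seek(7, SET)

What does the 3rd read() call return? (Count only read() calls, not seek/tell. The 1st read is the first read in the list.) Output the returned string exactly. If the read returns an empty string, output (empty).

After 1 (tell()): offset=0
After 2 (read(4)): returned 'YT17', offset=4
After 3 (read(6)): returned '4HE8AV', offset=10
After 4 (tell()): offset=10
After 5 (read(8)): returned 'PXWOYTD6', offset=18
After 6 (tell()): offset=18
After 7 (seek(7, SET)): offset=7

Answer: PXWOYTD6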